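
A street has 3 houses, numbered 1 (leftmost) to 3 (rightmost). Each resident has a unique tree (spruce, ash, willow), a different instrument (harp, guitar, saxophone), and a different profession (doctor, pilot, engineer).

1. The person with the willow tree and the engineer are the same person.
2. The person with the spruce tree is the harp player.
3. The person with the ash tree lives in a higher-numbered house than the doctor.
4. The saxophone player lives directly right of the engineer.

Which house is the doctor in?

So house 3 gets pilot for profession.
The person with the ash tree is narrowed to house 2 or 3; consider each.
Placing it in house 2 leads to a contradiction, so it's in house 3.
The person with the spruce tree is narrowed to house 1 or 2; consider each.
Placing it in house 2 leads to a contradiction, so it's in house 1.
From clue 2, the harp player must be in house 1.
That leaves willow as the tree for house 2.
By clue 1, the engineer is in house 2.
Clue 4: the saxophone player is in house 3.
That leaves guitar as the instrument for house 2.
The only profession still possible for house 1 is doctor.
So: house 1 = spruce/harp/doctor, house 2 = willow/guitar/engineer, house 3 = ash/saxophone/pilot.

1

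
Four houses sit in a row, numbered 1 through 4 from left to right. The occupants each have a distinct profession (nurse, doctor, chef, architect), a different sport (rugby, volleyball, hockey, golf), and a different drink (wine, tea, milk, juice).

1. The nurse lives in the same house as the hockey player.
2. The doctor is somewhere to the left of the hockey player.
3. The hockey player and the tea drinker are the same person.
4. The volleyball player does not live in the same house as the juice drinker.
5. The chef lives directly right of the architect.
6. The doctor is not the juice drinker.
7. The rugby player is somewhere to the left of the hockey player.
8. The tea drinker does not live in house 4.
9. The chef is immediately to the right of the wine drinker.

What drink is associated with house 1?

House 4's profession must be chef (nothing else left).
By clue 5, the architect is in house 3.
Clue 9 places the wine drinker in house 3.
That leaves doctor as the profession for house 1.
So house 2 gets nurse for profession.
House 2 drink: only tea fits.
Clue 1 places the hockey player in house 2.
From clue 6, the juice drinker must be in house 4.
The rugby player is in house 1 (clue 7).
House 1's drink must be milk (nothing else left).
Clue 4 places the volleyball player in house 3.
So house 4 gets golf for sport.
So: house 1 = doctor/rugby/milk, house 2 = nurse/hockey/tea, house 3 = architect/volleyball/wine, house 4 = chef/golf/juice.

milk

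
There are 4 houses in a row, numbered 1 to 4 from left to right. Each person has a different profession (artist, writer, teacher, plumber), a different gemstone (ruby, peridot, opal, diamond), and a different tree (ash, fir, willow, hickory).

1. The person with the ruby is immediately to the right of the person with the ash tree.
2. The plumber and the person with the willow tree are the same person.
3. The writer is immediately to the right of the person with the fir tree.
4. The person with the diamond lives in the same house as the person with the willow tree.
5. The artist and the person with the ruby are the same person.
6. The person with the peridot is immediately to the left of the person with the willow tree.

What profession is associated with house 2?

So house 1 gets teacher for profession.
The artist is narrowed to house 2 or 3 or 4; consider each.
Placing it in house 3 and house 4 leads to a contradiction, so it's in house 2.
Clue 5 places the person with the ruby in house 2.
Clue 1: the person with the ash tree is in house 1.
Clue 6 places the person with the peridot in house 3.
From clue 6, the person with the willow tree must be in house 4.
So house 1 gets opal for gemstone.
House 4's gemstone must be diamond (nothing else left).
The plumber is in house 4 (clue 2).
That leaves writer as the profession for house 3.
Clue 3 places the person with the fir tree in house 2.
That leaves hickory as the tree for house 3.
So: house 1 = teacher/opal/ash, house 2 = artist/ruby/fir, house 3 = writer/peridot/hickory, house 4 = plumber/diamond/willow.

artist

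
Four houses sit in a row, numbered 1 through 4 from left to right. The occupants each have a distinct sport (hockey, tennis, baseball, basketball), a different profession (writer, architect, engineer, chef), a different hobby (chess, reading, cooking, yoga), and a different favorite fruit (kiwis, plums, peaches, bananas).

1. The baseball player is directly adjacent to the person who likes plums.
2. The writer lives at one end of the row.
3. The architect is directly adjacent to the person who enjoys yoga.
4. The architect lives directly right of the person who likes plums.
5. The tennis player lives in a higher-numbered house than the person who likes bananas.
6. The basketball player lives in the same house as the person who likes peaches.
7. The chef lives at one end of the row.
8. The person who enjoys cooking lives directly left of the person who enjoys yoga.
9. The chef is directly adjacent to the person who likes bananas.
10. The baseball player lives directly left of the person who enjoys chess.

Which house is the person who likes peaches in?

The tennis player is narrowed to house 3 or 4; consider each.
Placing it in house 3 leads to a contradiction, so it's in house 4.
House 4 favorite fruit: only kiwis fits.
The chef is narrowed to house 1 or 4; consider each.
Placing it in house 1 leads to a contradiction, so it's in house 4.
By clue 9, the person who likes bananas is in house 3.
That leaves writer as the profession for house 1.
The basketball player is narrowed to house 1 or 2; consider each.
Placing it in house 2 leads to a contradiction, so it's in house 1.
Clue 6: the person who likes peaches is in house 1.
So house 2 gets plums for favorite fruit.
Clue 1 places the baseball player in house 3.
The architect is in house 3 (clue 4).
From clue 10, the person who enjoys chess must be in house 4.
So house 2 gets hockey for sport.
That leaves engineer as the profession for house 2.
The person who enjoys yoga is in house 2 (clue 3).
Clue 8: the person who enjoys cooking is in house 1.
The only hobby still possible for house 3 is reading.
So: house 1 = basketball/writer/cooking/peaches, house 2 = hockey/engineer/yoga/plums, house 3 = baseball/architect/reading/bananas, house 4 = tennis/chef/chess/kiwis.

1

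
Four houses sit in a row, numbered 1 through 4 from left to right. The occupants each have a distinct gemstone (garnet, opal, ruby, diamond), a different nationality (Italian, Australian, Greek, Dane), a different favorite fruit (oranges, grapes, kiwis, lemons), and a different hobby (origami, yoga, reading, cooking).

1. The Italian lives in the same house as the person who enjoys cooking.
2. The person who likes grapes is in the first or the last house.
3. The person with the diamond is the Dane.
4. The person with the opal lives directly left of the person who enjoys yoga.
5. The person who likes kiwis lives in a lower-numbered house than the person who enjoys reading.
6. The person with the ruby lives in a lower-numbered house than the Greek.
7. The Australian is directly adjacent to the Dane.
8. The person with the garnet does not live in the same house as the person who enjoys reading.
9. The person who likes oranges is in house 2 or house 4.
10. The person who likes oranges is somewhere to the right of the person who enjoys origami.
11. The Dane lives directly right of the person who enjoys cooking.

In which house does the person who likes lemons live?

3

The person who likes grapes is narrowed to house 1 or 4; consider each.
Placing it in house 4 leads to a contradiction, so it's in house 1.
The person who likes kiwis is narrowed to house 2 or 3; consider each.
Placing it in house 3 leads to a contradiction, so it's in house 2.
That leaves lemons as the favorite fruit for house 3.
House 4 favorite fruit: only oranges fits.
The person who enjoys reading is narrowed to house 3 or 4; consider each.
Placing it in house 4 leads to a contradiction, so it's in house 3.
So house 4 gets yoga for hobby.
Clue 4: the person with the opal is in house 3.
From clue 3, the person with the diamond must be in house 2.
By clue 3, the Dane is in house 2.
Clue 11: the person who enjoys cooking is in house 1.
House 4 gemstone: only garnet fits.
The only nationality still possible for house 4 is Greek.
House 2's hobby must be origami (nothing else left).
So house 1 gets ruby for gemstone.
The only nationality still possible for house 1 is Italian.
House 3's nationality must be Australian (nothing else left).
So: house 1 = ruby/Italian/grapes/cooking, house 2 = diamond/Dane/kiwis/origami, house 3 = opal/Australian/lemons/reading, house 4 = garnet/Greek/oranges/yoga.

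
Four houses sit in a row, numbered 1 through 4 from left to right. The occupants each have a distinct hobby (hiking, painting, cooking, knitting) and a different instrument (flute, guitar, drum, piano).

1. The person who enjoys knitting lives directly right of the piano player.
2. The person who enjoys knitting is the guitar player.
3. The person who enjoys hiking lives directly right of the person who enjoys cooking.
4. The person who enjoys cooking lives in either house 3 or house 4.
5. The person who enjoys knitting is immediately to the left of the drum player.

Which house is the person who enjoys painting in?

By clue 4, the person who enjoys cooking is in house 3.
The only hobby still possible for house 1 is painting.
That leaves knitting as the hobby for house 2.
So house 4 gets hiking for hobby.
The piano player is in house 1 (clue 1).
From clue 2, the guitar player must be in house 2.
By clue 5, the drum player is in house 3.
House 4's instrument must be flute (nothing else left).
So: house 1 = painting/piano, house 2 = knitting/guitar, house 3 = cooking/drum, house 4 = hiking/flute.

1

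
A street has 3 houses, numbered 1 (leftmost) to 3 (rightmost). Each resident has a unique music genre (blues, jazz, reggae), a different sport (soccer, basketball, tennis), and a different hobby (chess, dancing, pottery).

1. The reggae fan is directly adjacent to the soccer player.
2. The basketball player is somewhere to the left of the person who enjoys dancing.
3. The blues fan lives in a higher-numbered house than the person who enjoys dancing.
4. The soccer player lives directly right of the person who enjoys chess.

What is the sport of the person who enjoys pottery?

By clue 3, the blues fan is in house 3.
By clue 3, the person who enjoys dancing is in house 2.
The only hobby still possible for house 3 is pottery.
Clue 2 places the basketball player in house 1.
The soccer player is in house 2 (clue 4).
House 3 sport: only tennis fits.
House 1's hobby must be chess (nothing else left).
The reggae fan is in house 1 (clue 1).
So house 2 gets jazz for music genre.
So: house 1 = reggae/basketball/chess, house 2 = jazz/soccer/dancing, house 3 = blues/tennis/pottery.

tennis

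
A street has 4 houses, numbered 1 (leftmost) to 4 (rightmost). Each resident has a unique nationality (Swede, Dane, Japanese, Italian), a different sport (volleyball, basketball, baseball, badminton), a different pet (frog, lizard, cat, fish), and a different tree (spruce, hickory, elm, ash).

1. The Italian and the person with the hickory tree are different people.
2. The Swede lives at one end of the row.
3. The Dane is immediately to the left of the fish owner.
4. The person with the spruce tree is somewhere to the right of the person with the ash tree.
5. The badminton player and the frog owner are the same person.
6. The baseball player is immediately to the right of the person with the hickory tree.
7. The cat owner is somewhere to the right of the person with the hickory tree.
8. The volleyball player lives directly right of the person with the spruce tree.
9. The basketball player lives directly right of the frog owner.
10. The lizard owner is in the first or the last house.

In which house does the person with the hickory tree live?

2

House 1 sport: only badminton fits.
So house 4 gets elm for tree.
By clue 5, the frog owner is in house 1.
By clue 9, the basketball player is in house 2.
House 4's pet must be lizard (nothing else left).
Clue 7 places the cat owner in house 3.
Clue 7: the person with the hickory tree is in house 2.
The only pet still possible for house 2 is fish.
House 1 tree: only ash fits.
That leaves spruce as the tree for house 3.
Clue 3: the Dane is in house 1.
From clue 6, the baseball player must be in house 3.
Clue 8 places the volleyball player in house 4.
The only nationality still possible for house 2 is Japanese.
That leaves Italian as the nationality for house 3.
House 4 nationality: only Swede fits.
So: house 1 = Dane/badminton/frog/ash, house 2 = Japanese/basketball/fish/hickory, house 3 = Italian/baseball/cat/spruce, house 4 = Swede/volleyball/lizard/elm.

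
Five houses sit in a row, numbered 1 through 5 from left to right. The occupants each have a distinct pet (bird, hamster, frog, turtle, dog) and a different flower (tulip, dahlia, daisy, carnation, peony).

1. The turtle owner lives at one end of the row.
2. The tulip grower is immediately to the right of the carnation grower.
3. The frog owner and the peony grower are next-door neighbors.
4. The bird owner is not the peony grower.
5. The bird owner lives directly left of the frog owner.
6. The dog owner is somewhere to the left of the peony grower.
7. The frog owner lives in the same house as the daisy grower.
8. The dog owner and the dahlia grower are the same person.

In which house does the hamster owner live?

2

The turtle owner is narrowed to house 1 or 5; consider each.
Placing it in house 1 leads to a contradiction, so it's in house 5.
The bird owner is narrowed to house 1 or 2 or 3; consider each.
Placing it in house 1 and house 2 leads to a contradiction, so it's in house 3.
By clue 5, the frog owner is in house 4.
By clue 7, the daisy grower is in house 4.
The peony grower is in house 5 (clue 3).
The only flower still possible for house 3 is tulip.
Clue 2: the carnation grower is in house 2.
House 1's flower must be dahlia (nothing else left).
The dog owner is in house 1 (clue 8).
House 2's pet must be hamster (nothing else left).
So: house 1 = dog/dahlia, house 2 = hamster/carnation, house 3 = bird/tulip, house 4 = frog/daisy, house 5 = turtle/peony.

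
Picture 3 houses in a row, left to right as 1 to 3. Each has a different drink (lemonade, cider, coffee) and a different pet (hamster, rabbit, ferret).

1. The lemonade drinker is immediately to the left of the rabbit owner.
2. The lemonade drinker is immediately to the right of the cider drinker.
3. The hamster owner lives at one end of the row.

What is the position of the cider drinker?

The lemonade drinker is in house 2 (clue 2).
From clue 2, the cider drinker must be in house 1.
The only drink still possible for house 3 is coffee.
From clue 1, the rabbit owner must be in house 3.
House 2's pet must be ferret (nothing else left).
That leaves hamster as the pet for house 1.
So: house 1 = cider/hamster, house 2 = lemonade/ferret, house 3 = coffee/rabbit.

1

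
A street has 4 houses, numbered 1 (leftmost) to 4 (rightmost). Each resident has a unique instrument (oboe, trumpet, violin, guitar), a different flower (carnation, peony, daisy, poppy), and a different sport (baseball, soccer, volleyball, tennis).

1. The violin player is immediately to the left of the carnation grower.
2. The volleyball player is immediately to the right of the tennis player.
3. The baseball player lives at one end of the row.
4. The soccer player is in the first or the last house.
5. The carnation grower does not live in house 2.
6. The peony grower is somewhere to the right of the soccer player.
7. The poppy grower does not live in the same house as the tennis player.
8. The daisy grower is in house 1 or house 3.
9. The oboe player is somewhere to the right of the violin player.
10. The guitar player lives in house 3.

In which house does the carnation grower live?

By clue 6, the soccer player is in house 1.
From clue 10, the guitar player must be in house 3.
From clue 1, the violin player must be in house 2.
The carnation grower is in house 3 (clue 1).
Clue 9: the oboe player is in house 4.
House 1's instrument must be trumpet (nothing else left).
That leaves daisy as the flower for house 1.
The only sport still possible for house 2 is tennis.
The only sport still possible for house 3 is volleyball.
House 4 sport: only baseball fits.
Clue 7 places the poppy grower in house 4.
House 2's flower must be peony (nothing else left).
So: house 1 = trumpet/daisy/soccer, house 2 = violin/peony/tennis, house 3 = guitar/carnation/volleyball, house 4 = oboe/poppy/baseball.

3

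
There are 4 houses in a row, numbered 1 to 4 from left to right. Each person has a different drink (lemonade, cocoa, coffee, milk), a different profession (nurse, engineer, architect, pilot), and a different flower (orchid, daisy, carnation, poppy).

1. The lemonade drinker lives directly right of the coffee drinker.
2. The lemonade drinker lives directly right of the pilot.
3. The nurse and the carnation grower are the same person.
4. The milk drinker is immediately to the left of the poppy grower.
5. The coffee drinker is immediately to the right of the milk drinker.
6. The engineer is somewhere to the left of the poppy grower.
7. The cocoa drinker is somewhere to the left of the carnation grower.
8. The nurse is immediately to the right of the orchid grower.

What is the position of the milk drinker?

2

House 4's drink must be lemonade (nothing else left).
Clue 1: the coffee drinker is in house 3.
By clue 2, the pilot is in house 3.
Clue 5 places the milk drinker in house 2.
House 1's drink must be cocoa (nothing else left).
By clue 4, the poppy grower is in house 3.
From clue 8, the nurse must be in house 2.
So house 1 gets engineer for profession.
House 4 profession: only architect fits.
The only flower still possible for house 1 is orchid.
The carnation grower is in house 2 (clue 3).
The only flower still possible for house 4 is daisy.
So: house 1 = cocoa/engineer/orchid, house 2 = milk/nurse/carnation, house 3 = coffee/pilot/poppy, house 4 = lemonade/architect/daisy.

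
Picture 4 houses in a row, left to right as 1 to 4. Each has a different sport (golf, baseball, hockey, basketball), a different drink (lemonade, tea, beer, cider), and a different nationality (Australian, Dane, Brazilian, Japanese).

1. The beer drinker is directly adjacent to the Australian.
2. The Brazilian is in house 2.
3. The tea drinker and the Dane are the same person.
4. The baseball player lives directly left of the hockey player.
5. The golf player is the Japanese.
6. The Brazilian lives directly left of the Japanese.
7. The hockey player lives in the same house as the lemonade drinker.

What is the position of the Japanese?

The Brazilian is in house 2 (clue 2).
By clue 6, the Japanese is in house 3.
Clue 5 places the golf player in house 3.
By clue 4, the baseball player is in house 1.
Clue 4: the hockey player is in house 2.
Clue 7 places the lemonade drinker in house 2.
House 4's sport must be basketball (nothing else left).
That leaves beer as the drink for house 3.
From clue 1, the Australian must be in house 4.
That leaves Dane as the nationality for house 1.
The tea drinker is in house 1 (clue 3).
That leaves cider as the drink for house 4.
So: house 1 = baseball/tea/Dane, house 2 = hockey/lemonade/Brazilian, house 3 = golf/beer/Japanese, house 4 = basketball/cider/Australian.

3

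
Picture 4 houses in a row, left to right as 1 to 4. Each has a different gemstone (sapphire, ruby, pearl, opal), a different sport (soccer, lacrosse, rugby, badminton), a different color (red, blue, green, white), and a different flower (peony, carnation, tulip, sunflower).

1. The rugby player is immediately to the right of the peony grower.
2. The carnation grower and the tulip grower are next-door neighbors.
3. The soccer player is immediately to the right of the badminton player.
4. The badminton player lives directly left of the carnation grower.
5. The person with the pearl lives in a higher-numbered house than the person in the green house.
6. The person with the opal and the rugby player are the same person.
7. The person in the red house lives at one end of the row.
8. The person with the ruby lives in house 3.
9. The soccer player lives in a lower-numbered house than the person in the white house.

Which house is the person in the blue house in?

2

By clue 8, the person with the ruby is in house 3.
So house 1 gets sapphire for gemstone.
The person with the opal is narrowed to house 2 or 4; consider each.
Placing it in house 2 leads to a contradiction, so it's in house 4.
Clue 6: the rugby player is in house 4.
That leaves pearl as the gemstone for house 2.
The peony grower is in house 3 (clue 1).
From clue 5, the person in the green house must be in house 1.
So house 2 gets blue for color.
The only color still possible for house 3 is white.
The only color still possible for house 4 is red.
That leaves carnation as the flower for house 2.
From clue 2, the tulip grower must be in house 1.
Clue 4 places the badminton player in house 1.
From clue 9, the soccer player must be in house 2.
That leaves lacrosse as the sport for house 3.
House 4's flower must be sunflower (nothing else left).
So: house 1 = sapphire/badminton/green/tulip, house 2 = pearl/soccer/blue/carnation, house 3 = ruby/lacrosse/white/peony, house 4 = opal/rugby/red/sunflower.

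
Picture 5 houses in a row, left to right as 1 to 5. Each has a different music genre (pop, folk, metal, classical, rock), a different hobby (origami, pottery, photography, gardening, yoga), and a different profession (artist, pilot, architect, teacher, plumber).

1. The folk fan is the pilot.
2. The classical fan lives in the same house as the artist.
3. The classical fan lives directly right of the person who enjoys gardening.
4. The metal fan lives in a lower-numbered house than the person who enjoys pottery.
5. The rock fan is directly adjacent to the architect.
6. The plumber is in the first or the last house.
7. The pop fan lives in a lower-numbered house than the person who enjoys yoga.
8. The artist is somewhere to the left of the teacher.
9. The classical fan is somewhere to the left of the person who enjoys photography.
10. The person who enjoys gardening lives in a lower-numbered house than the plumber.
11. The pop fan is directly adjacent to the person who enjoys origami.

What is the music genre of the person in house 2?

classical

By clue 10, the plumber is in house 5.
House 5's music genre must be rock (nothing else left).
By clue 5, the architect is in house 4.
House 1 profession: only pilot fits.
That leaves artist as the profession for house 2.
House 3's profession must be teacher (nothing else left).
Clue 1 places the folk fan in house 1.
The classical fan is in house 2 (clue 2).
From clue 3, the person who enjoys gardening must be in house 1.
House 2's hobby must be origami (nothing else left).
House 3 hobby: only photography fits.
From clue 11, the pop fan must be in house 3.
So house 4 gets metal for music genre.
The person who enjoys pottery is in house 5 (clue 4).
House 4's hobby must be yoga (nothing else left).
So: house 1 = folk/gardening/pilot, house 2 = classical/origami/artist, house 3 = pop/photography/teacher, house 4 = metal/yoga/architect, house 5 = rock/pottery/plumber.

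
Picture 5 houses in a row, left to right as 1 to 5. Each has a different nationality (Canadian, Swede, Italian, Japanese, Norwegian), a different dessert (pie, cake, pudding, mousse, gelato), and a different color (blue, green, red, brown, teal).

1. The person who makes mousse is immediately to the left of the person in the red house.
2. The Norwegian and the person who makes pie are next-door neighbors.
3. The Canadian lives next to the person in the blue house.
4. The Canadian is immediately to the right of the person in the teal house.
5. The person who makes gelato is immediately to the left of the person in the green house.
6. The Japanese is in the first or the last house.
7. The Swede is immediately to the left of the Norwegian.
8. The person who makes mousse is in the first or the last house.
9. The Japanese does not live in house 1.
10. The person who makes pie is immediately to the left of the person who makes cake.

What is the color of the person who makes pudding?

By clue 8, the person who makes mousse is in house 1.
From clue 9, the Japanese must be in house 5.
From clue 1, the person in the red house must be in house 2.
The Canadian is narrowed to house 2 or 4; consider each.
Placing it in house 2 leads to a contradiction, so it's in house 4.
By clue 4, the person in the teal house is in house 3.
That leaves brown as the color for house 1.
House 4 color: only green fits.
House 5 color: only blue fits.
By clue 5, the person who makes gelato is in house 3.
From clue 2, the Norwegian must be in house 3.
The Swede is in house 2 (clue 7).
The person who makes pie is in house 4 (clue 10).
Clue 10 places the person who makes cake in house 5.
So house 1 gets Italian for nationality.
The only dessert still possible for house 2 is pudding.
So: house 1 = Italian/mousse/brown, house 2 = Swede/pudding/red, house 3 = Norwegian/gelato/teal, house 4 = Canadian/pie/green, house 5 = Japanese/cake/blue.

red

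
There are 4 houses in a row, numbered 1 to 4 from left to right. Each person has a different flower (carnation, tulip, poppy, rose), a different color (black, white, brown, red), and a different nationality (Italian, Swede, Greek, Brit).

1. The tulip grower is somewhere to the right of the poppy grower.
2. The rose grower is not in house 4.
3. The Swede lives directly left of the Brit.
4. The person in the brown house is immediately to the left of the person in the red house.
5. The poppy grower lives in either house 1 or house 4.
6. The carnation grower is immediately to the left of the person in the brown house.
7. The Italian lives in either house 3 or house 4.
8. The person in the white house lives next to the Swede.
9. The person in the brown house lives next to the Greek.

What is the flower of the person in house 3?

Clue 5 places the poppy grower in house 1.
House 4 flower: only tulip fits.
By clue 6, the person in the brown house is in house 3.
The only flower still possible for house 2 is carnation.
The only flower still possible for house 3 is rose.
House 4's color must be red (nothing else left).
The only nationality still possible for house 1 is Swede.
Clue 3: the Brit is in house 2.
Clue 8: the person in the white house is in house 2.
So house 1 gets black for color.
That leaves Italian as the nationality for house 3.
So house 4 gets Greek for nationality.
So: house 1 = poppy/black/Swede, house 2 = carnation/white/Brit, house 3 = rose/brown/Italian, house 4 = tulip/red/Greek.

rose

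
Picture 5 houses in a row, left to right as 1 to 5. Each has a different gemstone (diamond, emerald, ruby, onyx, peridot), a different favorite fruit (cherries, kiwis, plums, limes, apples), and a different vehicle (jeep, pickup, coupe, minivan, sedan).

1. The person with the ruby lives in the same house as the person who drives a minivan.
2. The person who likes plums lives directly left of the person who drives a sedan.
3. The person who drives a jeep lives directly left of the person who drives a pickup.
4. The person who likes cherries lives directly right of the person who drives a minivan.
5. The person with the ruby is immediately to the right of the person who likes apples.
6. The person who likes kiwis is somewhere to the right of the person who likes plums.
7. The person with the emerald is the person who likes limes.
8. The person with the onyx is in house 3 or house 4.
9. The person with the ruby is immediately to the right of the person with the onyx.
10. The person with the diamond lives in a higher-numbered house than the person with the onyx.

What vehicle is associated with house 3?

sedan

Clue 1 places the person with the ruby in house 4.
By clue 1, the person who drives a minivan is in house 4.
The person who likes cherries is in house 5 (clue 4).
The person who likes apples is in house 3 (clue 5).
The person with the onyx is in house 3 (clue 9).
The only gemstone still possible for house 5 is diamond.
The only favorite fruit still possible for house 4 is kiwis.
House 5's vehicle must be coupe (nothing else left).
House 1 vehicle: only jeep fits.
By clue 3, the person who drives a pickup is in house 2.
The only vehicle still possible for house 3 is sedan.
By clue 2, the person who likes plums is in house 2.
House 1 favorite fruit: only limes fits.
From clue 7, the person with the emerald must be in house 1.
So house 2 gets peridot for gemstone.
So: house 1 = emerald/limes/jeep, house 2 = peridot/plums/pickup, house 3 = onyx/apples/sedan, house 4 = ruby/kiwis/minivan, house 5 = diamond/cherries/coupe.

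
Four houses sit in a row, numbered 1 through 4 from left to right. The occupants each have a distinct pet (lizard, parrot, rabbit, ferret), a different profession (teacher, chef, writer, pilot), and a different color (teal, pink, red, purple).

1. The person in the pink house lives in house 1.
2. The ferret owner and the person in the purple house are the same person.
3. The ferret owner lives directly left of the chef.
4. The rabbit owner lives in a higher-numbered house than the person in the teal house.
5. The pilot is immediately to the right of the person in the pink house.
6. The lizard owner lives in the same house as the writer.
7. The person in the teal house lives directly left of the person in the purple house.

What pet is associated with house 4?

rabbit

By clue 1, the person in the pink house is in house 1.
Clue 5 places the pilot in house 2.
Clue 7: the person in the teal house is in house 2.
The person in the purple house is in house 3 (clue 7).
That leaves red as the color for house 4.
By clue 2, the ferret owner is in house 3.
Clue 3 places the chef in house 4.
House 2 pet: only parrot fits.
Clue 6: the lizard owner is in house 1.
By clue 6, the writer is in house 1.
So house 4 gets rabbit for pet.
House 3's profession must be teacher (nothing else left).
So: house 1 = lizard/writer/pink, house 2 = parrot/pilot/teal, house 3 = ferret/teacher/purple, house 4 = rabbit/chef/red.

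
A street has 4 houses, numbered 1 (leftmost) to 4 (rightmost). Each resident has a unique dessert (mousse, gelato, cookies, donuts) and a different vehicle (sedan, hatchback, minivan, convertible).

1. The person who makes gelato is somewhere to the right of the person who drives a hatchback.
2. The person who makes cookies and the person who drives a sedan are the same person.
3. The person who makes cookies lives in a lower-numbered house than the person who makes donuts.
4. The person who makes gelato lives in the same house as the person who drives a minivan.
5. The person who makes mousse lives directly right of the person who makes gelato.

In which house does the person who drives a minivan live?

3

The only dessert still possible for house 1 is cookies.
Clue 2: the person who drives a sedan is in house 1.
House 2's vehicle must be hatchback (nothing else left).
The only vehicle still possible for house 3 is minivan.
House 4 vehicle: only convertible fits.
Clue 1 places the person who makes gelato in house 3.
Clue 5: the person who makes mousse is in house 4.
House 2's dessert must be donuts (nothing else left).
So: house 1 = cookies/sedan, house 2 = donuts/hatchback, house 3 = gelato/minivan, house 4 = mousse/convertible.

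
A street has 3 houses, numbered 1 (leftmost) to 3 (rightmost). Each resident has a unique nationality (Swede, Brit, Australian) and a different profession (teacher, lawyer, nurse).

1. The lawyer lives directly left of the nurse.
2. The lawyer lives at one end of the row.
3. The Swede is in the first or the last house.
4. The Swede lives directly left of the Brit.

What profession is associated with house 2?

nurse

Clue 2: the lawyer is in house 1.
Clue 4 places the Swede in house 1.
Clue 4 places the Brit in house 2.
That leaves Australian as the nationality for house 3.
Clue 1: the nurse is in house 2.
So house 3 gets teacher for profession.
So: house 1 = Swede/lawyer, house 2 = Brit/nurse, house 3 = Australian/teacher.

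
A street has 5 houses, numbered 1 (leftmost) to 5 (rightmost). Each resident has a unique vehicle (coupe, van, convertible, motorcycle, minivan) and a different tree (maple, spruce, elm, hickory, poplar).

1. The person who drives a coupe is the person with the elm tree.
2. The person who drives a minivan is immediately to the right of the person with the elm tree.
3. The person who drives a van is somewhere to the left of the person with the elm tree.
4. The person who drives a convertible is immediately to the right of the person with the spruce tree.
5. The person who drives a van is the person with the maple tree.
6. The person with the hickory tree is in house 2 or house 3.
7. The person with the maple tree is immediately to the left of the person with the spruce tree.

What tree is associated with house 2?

That leaves poplar as the tree for house 5.
House 1 tree: only maple fits.
By clue 5, the person who drives a van is in house 1.
The person with the spruce tree is in house 2 (clue 7).
That leaves hickory as the tree for house 3.
House 4 tree: only elm fits.
The person who drives a coupe is in house 4 (clue 1).
From clue 2, the person who drives a minivan must be in house 5.
Clue 4: the person who drives a convertible is in house 3.
That leaves motorcycle as the vehicle for house 2.
So: house 1 = van/maple, house 2 = motorcycle/spruce, house 3 = convertible/hickory, house 4 = coupe/elm, house 5 = minivan/poplar.

spruce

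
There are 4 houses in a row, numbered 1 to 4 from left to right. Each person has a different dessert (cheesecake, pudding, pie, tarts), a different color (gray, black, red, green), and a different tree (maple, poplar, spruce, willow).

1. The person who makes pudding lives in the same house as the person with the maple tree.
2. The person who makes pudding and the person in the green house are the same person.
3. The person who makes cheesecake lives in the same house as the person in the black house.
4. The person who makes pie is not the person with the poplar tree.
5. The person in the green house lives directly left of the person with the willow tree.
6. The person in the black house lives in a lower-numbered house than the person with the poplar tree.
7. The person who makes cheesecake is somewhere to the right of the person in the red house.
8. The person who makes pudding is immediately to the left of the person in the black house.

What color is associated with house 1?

House 4's color must be gray (nothing else left).
House 3's color must be black (nothing else left).
The person who makes cheesecake is in house 3 (clue 3).
Clue 6: the person with the poplar tree is in house 4.
From clue 8, the person who makes pudding must be in house 2.
By clue 1, the person with the maple tree is in house 2.
Clue 2 places the person in the green house in house 2.
Clue 4: the person who makes pie is in house 1.
Clue 5: the person with the willow tree is in house 3.
House 4 dessert: only tarts fits.
House 1 color: only red fits.
The only tree still possible for house 1 is spruce.
So: house 1 = pie/red/spruce, house 2 = pudding/green/maple, house 3 = cheesecake/black/willow, house 4 = tarts/gray/poplar.

red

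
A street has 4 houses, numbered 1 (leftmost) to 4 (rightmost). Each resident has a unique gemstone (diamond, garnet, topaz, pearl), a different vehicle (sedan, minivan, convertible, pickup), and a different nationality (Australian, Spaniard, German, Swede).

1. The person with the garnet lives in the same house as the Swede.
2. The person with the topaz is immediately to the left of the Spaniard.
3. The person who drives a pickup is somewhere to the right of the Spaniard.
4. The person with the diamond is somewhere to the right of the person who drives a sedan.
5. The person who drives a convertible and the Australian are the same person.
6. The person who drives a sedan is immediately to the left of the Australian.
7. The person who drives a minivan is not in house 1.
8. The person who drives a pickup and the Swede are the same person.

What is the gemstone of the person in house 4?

garnet

That leaves German as the nationality for house 1.
So house 1 gets sedan for vehicle.
The Australian is in house 2 (clue 6).
That leaves Spaniard as the nationality for house 3.
House 4's nationality must be Swede (nothing else left).
The person with the garnet is in house 4 (clue 1).
Clue 2 places the person with the topaz in house 2.
By clue 3, the person who drives a pickup is in house 4.
Clue 5: the person who drives a convertible is in house 2.
House 1 gemstone: only pearl fits.
House 3's gemstone must be diamond (nothing else left).
So house 3 gets minivan for vehicle.
So: house 1 = pearl/sedan/German, house 2 = topaz/convertible/Australian, house 3 = diamond/minivan/Spaniard, house 4 = garnet/pickup/Swede.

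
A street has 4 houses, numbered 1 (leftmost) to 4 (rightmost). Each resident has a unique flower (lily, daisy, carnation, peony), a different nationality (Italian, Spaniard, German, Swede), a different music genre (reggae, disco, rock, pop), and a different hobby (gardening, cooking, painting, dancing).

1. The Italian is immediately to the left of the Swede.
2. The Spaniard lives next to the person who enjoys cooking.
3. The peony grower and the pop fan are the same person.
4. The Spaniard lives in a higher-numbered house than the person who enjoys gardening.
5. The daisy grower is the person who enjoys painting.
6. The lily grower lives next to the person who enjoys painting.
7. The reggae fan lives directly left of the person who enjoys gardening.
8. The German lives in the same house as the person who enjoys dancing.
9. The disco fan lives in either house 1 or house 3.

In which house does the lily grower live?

The Spaniard is narrowed to house 3 or 4; consider each.
Placing it in house 3 leads to a contradiction, so it's in house 4.
From clue 2, the person who enjoys cooking must be in house 3.
The reggae fan is in house 1 (clue 7).
So house 3 gets Swede for nationality.
That leaves disco as the music genre for house 3.
House 1's hobby must be dancing (nothing else left).
So house 2 gets gardening for hobby.
That leaves painting as the hobby for house 4.
Clue 1 places the Italian in house 2.
Clue 5: the daisy grower is in house 4.
From clue 6, the lily grower must be in house 3.
By clue 8, the German is in house 1.
House 1 flower: only carnation fits.
House 2's flower must be peony (nothing else left).
Clue 3 places the pop fan in house 2.
House 4's music genre must be rock (nothing else left).
So: house 1 = carnation/German/reggae/dancing, house 2 = peony/Italian/pop/gardening, house 3 = lily/Swede/disco/cooking, house 4 = daisy/Spaniard/rock/painting.

3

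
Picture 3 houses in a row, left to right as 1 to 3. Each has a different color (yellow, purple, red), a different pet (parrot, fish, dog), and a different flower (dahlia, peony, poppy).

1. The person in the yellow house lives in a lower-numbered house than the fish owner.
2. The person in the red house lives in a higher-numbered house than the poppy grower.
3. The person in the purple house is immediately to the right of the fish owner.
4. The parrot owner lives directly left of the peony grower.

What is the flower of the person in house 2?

peony

Clue 3 places the person in the purple house in house 3.
By clue 3, the fish owner is in house 2.
The only color still possible for house 1 is yellow.
So house 2 gets red for color.
House 3 pet: only dog fits.
The poppy grower is in house 1 (clue 2).
The peony grower is in house 2 (clue 4).
That leaves parrot as the pet for house 1.
The only flower still possible for house 3 is dahlia.
So: house 1 = yellow/parrot/poppy, house 2 = red/fish/peony, house 3 = purple/dog/dahlia.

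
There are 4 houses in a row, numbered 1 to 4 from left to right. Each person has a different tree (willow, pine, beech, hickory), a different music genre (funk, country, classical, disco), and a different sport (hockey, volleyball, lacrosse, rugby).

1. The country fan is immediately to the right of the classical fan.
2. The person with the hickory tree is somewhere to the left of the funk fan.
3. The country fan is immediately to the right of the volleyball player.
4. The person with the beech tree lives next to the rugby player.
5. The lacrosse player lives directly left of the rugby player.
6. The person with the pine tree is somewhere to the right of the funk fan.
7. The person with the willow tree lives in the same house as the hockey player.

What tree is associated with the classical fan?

The person with the hickory tree is narrowed to house 1 or 2; consider each.
Placing it in house 2 leads to a contradiction, so it's in house 1.
The person with the pine tree is narrowed to house 3 or 4; consider each.
Placing it in house 3 leads to a contradiction, so it's in house 4.
House 4's sport must be rugby (nothing else left).
Clue 4: the person with the beech tree is in house 3.
From clue 5, the lacrosse player must be in house 3.
The only tree still possible for house 2 is willow.
House 1's sport must be volleyball (nothing else left).
House 2 sport: only hockey fits.
From clue 3, the country fan must be in house 2.
The only music genre still possible for house 4 is disco.
The classical fan is in house 1 (clue 1).
The only music genre still possible for house 3 is funk.
So: house 1 = hickory/classical/volleyball, house 2 = willow/country/hockey, house 3 = beech/funk/lacrosse, house 4 = pine/disco/rugby.

hickory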